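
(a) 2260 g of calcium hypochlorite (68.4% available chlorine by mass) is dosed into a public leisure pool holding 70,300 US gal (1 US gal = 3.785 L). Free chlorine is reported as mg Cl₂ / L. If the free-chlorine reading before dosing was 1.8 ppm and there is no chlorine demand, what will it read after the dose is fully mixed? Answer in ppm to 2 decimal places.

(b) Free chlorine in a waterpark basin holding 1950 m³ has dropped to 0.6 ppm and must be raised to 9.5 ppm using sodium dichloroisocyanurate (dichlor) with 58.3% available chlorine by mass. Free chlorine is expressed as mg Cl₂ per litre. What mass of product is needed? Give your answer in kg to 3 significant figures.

(a) 7.61 ppm; (b) 29.8 kg

(a) Volume: 70,300 US gal × 3.785 L/gal = 266,086 L.
(a) Available chlorine delivered: 2260 g × 0.684 = 1546 g as Cl₂.
(a) Concentration rise: 1546 g / 266,086 L = 5.81 mg/L = 5.81 ppm.
(a) Final FC: 1.8 + 5.81 = 7.61 ppm.

(b) Volume: 1950 m³ = 1,950,000 L.
(b) Chlorine deficit: 9.5 − 0.6 = 8.9 ppm = 8.9 mg/L as Cl₂.
(b) Cl₂ equivalent needed: 8.9 mg/L × 1,950,000 L = 17,360,000 mg = 17,360 g.
(b) Product at 58.3% available chlorine: 17,360 / 0.583 = 29,770 g.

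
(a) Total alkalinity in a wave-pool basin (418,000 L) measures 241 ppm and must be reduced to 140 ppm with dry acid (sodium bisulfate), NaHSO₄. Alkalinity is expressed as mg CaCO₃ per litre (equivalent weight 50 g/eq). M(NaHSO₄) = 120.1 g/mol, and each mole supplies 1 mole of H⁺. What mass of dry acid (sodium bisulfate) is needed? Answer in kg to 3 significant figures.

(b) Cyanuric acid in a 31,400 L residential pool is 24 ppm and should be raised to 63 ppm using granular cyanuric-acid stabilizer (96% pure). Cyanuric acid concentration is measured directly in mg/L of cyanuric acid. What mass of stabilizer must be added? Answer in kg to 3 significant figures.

(a) Alkalinity to neutralize: (241 − 140) = 101 mg/L as CaCO₃ × 418,000 L = 42,220 g as CaCO₃.
(a) Equivalents of H⁺ required: 42,220 ÷ 50 g/eq = 844.4 eq = 844.4 mol NaHSO₄.
(a) Mass of NaHSO₄: 844.4 × 120.1 = 101,400 g.

(b) CYA to add: (63 − 24) = 39 mg/L × 31,400 L = 1225 g cyanuric acid.
(b) At 96% purity: 1225 / 0.96 = 1276 g product.

(a) 101 kg; (b) 1.28 kg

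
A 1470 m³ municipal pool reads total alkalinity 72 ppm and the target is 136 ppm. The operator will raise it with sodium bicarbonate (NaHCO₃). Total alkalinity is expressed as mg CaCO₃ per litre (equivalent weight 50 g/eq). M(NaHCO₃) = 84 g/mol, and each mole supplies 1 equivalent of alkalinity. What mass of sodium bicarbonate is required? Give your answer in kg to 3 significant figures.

Volume: 1470 m³ = 1,470,000 L.
Alkalinity to add: (136 − 72) = 64 mg/L as CaCO₃ × 1,470,000 L = 94,080 g as CaCO₃.
Equivalents: 94,080 g ÷ 50 g/eq = 1882 eq.
NaHCO₃ supplies 1 eq per mole → 1882 mol.
Mass: 1882 mol × 84 g/mol = 158,100 g.

158 kg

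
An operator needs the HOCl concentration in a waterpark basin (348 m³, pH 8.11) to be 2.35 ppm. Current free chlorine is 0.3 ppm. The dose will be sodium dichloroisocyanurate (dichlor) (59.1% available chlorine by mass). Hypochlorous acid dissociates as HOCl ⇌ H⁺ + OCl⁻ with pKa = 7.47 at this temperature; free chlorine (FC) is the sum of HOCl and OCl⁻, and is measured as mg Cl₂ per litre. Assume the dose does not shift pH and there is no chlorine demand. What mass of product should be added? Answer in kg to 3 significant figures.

Volume: 348 m³ = 348,000 L.
[OCl⁻]/[HOCl] = 10^(pH − pKa) = 10^(8.11 − 7.47) = 4.365; fraction as HOCl = 1/(1 + 4.365) = 0.1864.
Free chlorine required for 2.35 ppm HOCl: 2.35 / 0.1864 = 12.61 ppm.
FC to add: 12.61 − 0.3 = 12.31 mg/L as Cl₂.
Cl₂ equivalent: 12.31 mg/L × 348,000 L = 4283 g.
Product at 59.1% available Cl: 4283 / 0.591 = 7247 g.

7.25 kg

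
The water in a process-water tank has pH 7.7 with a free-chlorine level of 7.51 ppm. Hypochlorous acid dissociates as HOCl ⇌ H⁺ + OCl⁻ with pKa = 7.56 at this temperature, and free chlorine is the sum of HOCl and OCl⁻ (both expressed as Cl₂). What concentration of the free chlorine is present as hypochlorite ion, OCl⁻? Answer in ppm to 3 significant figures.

4.36 ppm

[OCl⁻]/[HOCl] = 10^(pH − pKa) = 10^(7.7 − 7.56) = 10^0.14 = 1.38.
Fraction as HOCl = 1 / (1 + 1.38) = 0.4201.
OCl⁻ = (1 − 0.4201) × 7.51 ppm = 4.355 ppm.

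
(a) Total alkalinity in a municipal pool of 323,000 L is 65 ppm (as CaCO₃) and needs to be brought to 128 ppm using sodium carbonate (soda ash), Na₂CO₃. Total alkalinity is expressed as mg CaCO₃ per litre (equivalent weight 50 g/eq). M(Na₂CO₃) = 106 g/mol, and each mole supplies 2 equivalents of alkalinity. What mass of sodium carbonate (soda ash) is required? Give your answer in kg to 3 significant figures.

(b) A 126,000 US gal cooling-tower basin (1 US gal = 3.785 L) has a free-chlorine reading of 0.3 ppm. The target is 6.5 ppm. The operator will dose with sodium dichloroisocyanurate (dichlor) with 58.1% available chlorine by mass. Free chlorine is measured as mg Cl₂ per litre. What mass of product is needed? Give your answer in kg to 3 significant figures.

(a) Alkalinity to add: (128 − 65) = 63 mg/L as CaCO₃ × 323,000 L = 20,350 g as CaCO₃.
(a) Equivalents: 20,350 g ÷ 50 g/eq = 407 eq.
(a) Each mole of Na₂CO₃ supplies 2 eq, so 407 / 2 = 203.5 mol.
(a) Mass: 203.5 mol × 106 g/mol = 21,570 g.

(b) Volume: 126,000 US gal × 3.785 L/gal = 476,910 L.
(b) Chlorine deficit: 6.5 − 0.3 = 6.2 ppm = 6.2 mg/L as Cl₂.
(b) Cl₂ equivalent needed: 6.2 mg/L × 476,910 L = 2,957,000 mg = 2957 g.
(b) Product at 58.1% available chlorine: 2957 / 0.581 = 5089 g.

(a) 21.6 kg; (b) 5.09 kg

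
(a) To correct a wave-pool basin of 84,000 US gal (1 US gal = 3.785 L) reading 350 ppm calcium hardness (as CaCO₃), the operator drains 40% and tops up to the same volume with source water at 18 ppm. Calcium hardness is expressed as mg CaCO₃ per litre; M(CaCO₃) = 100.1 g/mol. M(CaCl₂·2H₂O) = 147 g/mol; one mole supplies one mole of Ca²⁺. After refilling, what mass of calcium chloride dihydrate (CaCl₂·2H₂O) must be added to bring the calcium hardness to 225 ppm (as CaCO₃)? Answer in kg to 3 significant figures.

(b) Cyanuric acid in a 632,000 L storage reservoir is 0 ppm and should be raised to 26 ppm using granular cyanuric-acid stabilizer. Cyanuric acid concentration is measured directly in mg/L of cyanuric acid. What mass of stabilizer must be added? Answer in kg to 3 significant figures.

(a) Volume: 84,000 US gal × 3.785 L/gal = 317,940 L.
(a) After draining 40% and refilling: 350 × 0.60 + 18 × 0.40 = 217.2 ppm.
(a) Deficit to target: 225 − 217.2 = 7.8 mg/L.
(a) As CaCO₃: 7.8 mg/L × 317,940 L = 2480 g; ÷ 100.1 = 24.77 mol Ca²⁺.
(a) Mass: 24.77 × 147 = 3642 g.

(b) CYA to add: (26 − 0) = 26 mg/L × 632,000 L = 16,430 g cyanuric acid.

(a) 3.64 kg; (b) 16.4 kg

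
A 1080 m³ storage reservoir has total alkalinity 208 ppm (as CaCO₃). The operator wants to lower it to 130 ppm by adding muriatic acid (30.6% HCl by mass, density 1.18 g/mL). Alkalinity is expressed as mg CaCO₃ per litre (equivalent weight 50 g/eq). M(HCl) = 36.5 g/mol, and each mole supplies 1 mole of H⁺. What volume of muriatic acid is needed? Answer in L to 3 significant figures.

170 L

Volume: 1080 m³ = 1,080,000 L.
Alkalinity to neutralize: (208 − 130) = 78 mg/L as CaCO₃ × 1,080,000 L = 84,240 g as CaCO₃.
Equivalents of H⁺ required: 84,240 ÷ 50 g/eq = 1685 eq = 1685 mol HCl.
Mass of HCl: 1685 × 36.5 = 61,500 g.
Mass of 30.6% solution: 61,500 / 0.306 = 201,000 g.
Volume: 201,000 g ÷ 1.18 g/mL = 170,300 mL.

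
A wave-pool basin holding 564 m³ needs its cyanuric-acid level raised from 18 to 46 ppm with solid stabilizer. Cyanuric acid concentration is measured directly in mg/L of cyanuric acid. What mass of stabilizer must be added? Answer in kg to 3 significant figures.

15.8 kg

Volume: 564 m³ = 564,000 L.
CYA to add: (46 − 18) = 28 mg/L × 564,000 L = 15,790 g cyanuric acid.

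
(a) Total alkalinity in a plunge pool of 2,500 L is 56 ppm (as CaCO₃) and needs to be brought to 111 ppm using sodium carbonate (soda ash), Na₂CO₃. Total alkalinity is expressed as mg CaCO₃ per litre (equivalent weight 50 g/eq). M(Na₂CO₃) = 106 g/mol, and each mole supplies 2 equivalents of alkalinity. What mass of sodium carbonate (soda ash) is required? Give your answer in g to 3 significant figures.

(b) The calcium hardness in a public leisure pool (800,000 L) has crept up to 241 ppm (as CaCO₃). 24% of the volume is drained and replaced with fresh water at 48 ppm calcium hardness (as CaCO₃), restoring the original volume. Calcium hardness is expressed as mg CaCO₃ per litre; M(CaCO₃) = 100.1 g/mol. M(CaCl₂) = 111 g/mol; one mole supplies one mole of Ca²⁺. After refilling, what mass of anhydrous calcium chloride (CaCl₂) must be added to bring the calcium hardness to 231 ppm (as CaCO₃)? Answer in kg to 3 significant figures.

(a) Alkalinity to add: (111 − 56) = 55 mg/L as CaCO₃ × 2,500 L = 137.5 g as CaCO₃.
(a) Equivalents: 137.5 g ÷ 50 g/eq = 2.75 eq.
(a) Each mole of Na₂CO₃ supplies 2 eq, so 2.75 / 2 = 1.375 mol.
(a) Mass: 1.375 mol × 106 g/mol = 145.8 g.

(b) After draining 24% and refilling: 241 × 0.76 + 48 × 0.24 = 194.68 ppm.
(b) Deficit to target: 231 − 194.68 = 36.32 mg/L.
(b) As CaCO₃: 36.32 mg/L × 800,000 L = 29,060 g; ÷ 100.1 = 290.3 mol Ca²⁺.
(b) Mass: 290.3 × 111 = 32,220 g.

(a) 146 g; (b) 32.2 kg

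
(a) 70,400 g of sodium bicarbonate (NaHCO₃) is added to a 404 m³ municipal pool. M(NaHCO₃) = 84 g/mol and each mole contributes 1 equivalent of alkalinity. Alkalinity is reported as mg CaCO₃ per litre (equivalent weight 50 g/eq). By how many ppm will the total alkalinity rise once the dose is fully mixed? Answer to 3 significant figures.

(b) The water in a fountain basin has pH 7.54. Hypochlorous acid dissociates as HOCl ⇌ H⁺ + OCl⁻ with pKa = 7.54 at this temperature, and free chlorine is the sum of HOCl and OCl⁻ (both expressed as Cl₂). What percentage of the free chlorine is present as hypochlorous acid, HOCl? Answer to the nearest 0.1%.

(a) 104 ppm; (b) 50.0%

(a) Volume: 404 m³ = 404,000 L.
(a) Moles of NaHCO₃: 70,400 g ÷ 84 g/mol = 838.1 mol → 838.1 eq of alkalinity.
(a) As CaCO₃: 838.1 eq × 50 g/eq = 41,900 g.
(a) Rise: 41,900 g / 404,000 L × 1000 = 103.7 mg/L.

(b) [OCl⁻]/[HOCl] = 10^(pH − pKa) = 10^(7.54 − 7.54) = 10^0.00 = 1.
(b) Fraction as HOCl = 1 / (1 + 1) = 0.5.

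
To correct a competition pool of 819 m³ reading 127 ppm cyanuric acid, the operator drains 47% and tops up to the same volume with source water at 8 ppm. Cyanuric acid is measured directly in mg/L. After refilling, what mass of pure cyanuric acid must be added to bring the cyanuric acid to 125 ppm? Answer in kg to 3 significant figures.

Volume: 819 m³ = 819,000 L.
After draining 47% and refilling: 127 × 0.53 + 8 × 0.47 = 71.07 ppm.
Deficit to target: 125 − 71.07 = 53.93 mg/L.
Mass: 53.93 mg/L × 819,000 L = 44,170 g cyanuric acid.

44.2 kg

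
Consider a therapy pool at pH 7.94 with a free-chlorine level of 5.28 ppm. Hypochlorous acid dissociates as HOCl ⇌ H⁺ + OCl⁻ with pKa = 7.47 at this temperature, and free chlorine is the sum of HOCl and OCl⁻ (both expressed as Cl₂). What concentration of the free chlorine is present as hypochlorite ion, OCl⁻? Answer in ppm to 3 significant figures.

[OCl⁻]/[HOCl] = 10^(pH − pKa) = 10^(7.94 − 7.47) = 10^0.47 = 2.951.
Fraction as HOCl = 1 / (1 + 2.951) = 0.2531.
OCl⁻ = (1 − 0.2531) × 5.28 ppm = 3.944 ppm.

3.94 ppm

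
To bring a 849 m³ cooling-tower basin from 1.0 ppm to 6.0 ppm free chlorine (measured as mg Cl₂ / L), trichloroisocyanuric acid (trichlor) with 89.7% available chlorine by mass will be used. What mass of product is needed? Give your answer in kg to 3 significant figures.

Volume: 849 m³ = 849,000 L.
Chlorine deficit: 6.0 − 1.0 = 5 ppm = 5 mg/L as Cl₂.
Cl₂ equivalent needed: 5 mg/L × 849,000 L = 4,245,000 mg = 4245 g.
Product at 89.7% available chlorine: 4245 / 0.897 = 4732 g.

4.73 kg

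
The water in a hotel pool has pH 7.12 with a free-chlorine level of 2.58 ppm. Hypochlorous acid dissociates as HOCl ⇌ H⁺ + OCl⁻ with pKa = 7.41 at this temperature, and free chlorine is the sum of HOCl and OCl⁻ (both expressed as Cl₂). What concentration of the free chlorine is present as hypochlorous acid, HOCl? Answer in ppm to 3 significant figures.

[OCl⁻]/[HOCl] = 10^(pH − pKa) = 10^(7.12 − 7.41) = 10^-0.29 = 0.5129.
Fraction as HOCl = 1 / (1 + 0.5129) = 0.661.
HOCl = 0.661 × 2.58 ppm = 1.705 ppm.

1.71 ppm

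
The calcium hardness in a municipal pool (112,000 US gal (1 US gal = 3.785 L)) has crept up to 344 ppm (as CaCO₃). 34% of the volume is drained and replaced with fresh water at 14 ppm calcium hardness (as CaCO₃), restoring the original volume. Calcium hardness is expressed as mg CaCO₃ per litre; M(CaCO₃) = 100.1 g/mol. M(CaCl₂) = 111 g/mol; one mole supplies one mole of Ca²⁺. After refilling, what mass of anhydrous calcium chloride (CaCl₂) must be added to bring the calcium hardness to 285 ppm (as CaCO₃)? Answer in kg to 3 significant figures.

25.0 kg

Volume: 112,000 US gal × 3.785 L/gal = 423,920 L.
After draining 34% and refilling: 344 × 0.66 + 14 × 0.34 = 231.8 ppm.
Deficit to target: 285 − 231.8 = 53.2 mg/L.
As CaCO₃: 53.2 mg/L × 423,920 L = 22,550 g; ÷ 100.1 = 225.3 mol Ca²⁺.
Mass: 225.3 × 111 = 25,010 g.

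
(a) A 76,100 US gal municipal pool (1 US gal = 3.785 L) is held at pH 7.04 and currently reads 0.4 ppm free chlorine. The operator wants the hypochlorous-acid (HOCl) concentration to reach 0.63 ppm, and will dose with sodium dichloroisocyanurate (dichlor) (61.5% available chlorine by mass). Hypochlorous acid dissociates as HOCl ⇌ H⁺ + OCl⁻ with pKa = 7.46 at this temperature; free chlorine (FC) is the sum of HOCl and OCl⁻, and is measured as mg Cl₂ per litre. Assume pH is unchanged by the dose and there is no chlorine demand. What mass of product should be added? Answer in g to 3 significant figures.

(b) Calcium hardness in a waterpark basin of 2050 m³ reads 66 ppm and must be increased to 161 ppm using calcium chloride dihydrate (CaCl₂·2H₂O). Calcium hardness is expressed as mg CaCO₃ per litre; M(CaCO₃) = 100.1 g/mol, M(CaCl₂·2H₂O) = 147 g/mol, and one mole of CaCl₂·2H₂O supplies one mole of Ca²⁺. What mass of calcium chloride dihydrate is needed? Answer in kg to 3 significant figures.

(a) 220 g; (b) 286 kg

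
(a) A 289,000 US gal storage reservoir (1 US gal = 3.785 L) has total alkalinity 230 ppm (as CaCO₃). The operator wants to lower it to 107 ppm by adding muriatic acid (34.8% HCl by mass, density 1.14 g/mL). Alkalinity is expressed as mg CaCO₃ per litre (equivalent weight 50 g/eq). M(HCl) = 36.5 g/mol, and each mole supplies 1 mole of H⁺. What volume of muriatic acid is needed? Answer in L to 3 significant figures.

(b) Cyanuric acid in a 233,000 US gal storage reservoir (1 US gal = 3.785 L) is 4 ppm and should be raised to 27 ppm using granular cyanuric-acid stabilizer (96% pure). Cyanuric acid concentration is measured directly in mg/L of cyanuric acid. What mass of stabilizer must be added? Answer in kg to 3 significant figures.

(a) 248 L; (b) 21.1 kg

(a) Volume: 289,000 US gal × 3.785 L/gal = 1,093,865 L.
(a) Alkalinity to neutralize: (230 − 107) = 123 mg/L as CaCO₃ × 1,093,865 L = 134,500 g as CaCO₃.
(a) Equivalents of H⁺ required: 134,500 ÷ 50 g/eq = 2691 eq = 2691 mol HCl.
(a) Mass of HCl: 2691 × 36.5 = 98,220 g.
(a) Mass of 34.8% solution: 98,220 / 0.348 = 282,200 g.
(a) Volume: 282,200 g ÷ 1.14 g/mL = 247,600 mL.

(b) Volume: 233,000 US gal × 3.785 L/gal = 881,905 L.
(b) CYA to add: (27 − 4) = 23 mg/L × 881,905 L = 20,280 g cyanuric acid.
(b) At 96% purity: 20,280 / 0.96 = 21,130 g product.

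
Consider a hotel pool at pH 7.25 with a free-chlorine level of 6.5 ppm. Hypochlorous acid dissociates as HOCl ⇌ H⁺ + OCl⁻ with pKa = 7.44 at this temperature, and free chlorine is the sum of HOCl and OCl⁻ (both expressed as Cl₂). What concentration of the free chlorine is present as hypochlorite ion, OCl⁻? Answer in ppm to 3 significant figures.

2.55 ppm

[OCl⁻]/[HOCl] = 10^(pH − pKa) = 10^(7.25 − 7.44) = 10^-0.19 = 0.6457.
Fraction as HOCl = 1 / (1 + 0.6457) = 0.6077.
OCl⁻ = (1 − 0.6077) × 6.5 ppm = 2.55 ppm.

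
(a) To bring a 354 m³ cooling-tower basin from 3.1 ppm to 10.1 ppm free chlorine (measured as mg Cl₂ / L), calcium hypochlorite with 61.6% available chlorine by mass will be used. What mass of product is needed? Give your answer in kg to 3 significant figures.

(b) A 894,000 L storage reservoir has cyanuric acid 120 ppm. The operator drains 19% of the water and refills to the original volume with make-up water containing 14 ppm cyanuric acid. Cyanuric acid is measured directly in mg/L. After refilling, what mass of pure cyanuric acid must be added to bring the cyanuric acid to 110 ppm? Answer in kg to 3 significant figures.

(a) 4.02 kg; (b) 9.07 kg

(a) Volume: 354 m³ = 354,000 L.
(a) Chlorine deficit: 10.1 − 3.1 = 7 ppm = 7 mg/L as Cl₂.
(a) Cl₂ equivalent needed: 7 mg/L × 354,000 L = 2,478,000 mg = 2478 g.
(a) Product at 61.6% available chlorine: 2478 / 0.616 = 4023 g.

(b) After draining 19% and refilling: 120 × 0.81 + 14 × 0.19 = 99.86 ppm.
(b) Deficit to target: 110 − 99.86 = 10.14 mg/L.
(b) Mass: 10.14 mg/L × 894,000 L = 9065 g cyanuric acid.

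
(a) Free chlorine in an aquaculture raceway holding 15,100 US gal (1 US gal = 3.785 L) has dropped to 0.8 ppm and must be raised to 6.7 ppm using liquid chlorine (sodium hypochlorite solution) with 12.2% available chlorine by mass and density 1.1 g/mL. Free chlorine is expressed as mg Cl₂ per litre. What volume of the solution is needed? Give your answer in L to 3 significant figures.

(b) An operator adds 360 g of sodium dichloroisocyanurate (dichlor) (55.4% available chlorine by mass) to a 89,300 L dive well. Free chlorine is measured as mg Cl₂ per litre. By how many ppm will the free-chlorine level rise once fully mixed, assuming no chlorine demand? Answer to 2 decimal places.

(a) Volume: 15,100 US gal × 3.785 L/gal = 57,154 L.
(a) Chlorine deficit: 6.7 − 0.8 = 5.9 ppm = 5.9 mg/L as Cl₂.
(a) Cl₂ equivalent needed: 5.9 mg/L × 57,154 L = 337,200 mg = 337.2 g.
(a) Product at 12.2% available chlorine: 337.2 / 0.122 = 2764 g.
(a) Volume at density 1.1 g/mL: 2764 g ÷ 1.1 g/mL = 2513 mL.

(b) Available chlorine delivered: 360 g × 0.554 = 199.4 g as Cl₂.
(b) Concentration rise: 199.4 g / 89,300 L = 2.233 mg/L = 2.23 ppm.

(a) 2.51 L; (b) 2.23 ppm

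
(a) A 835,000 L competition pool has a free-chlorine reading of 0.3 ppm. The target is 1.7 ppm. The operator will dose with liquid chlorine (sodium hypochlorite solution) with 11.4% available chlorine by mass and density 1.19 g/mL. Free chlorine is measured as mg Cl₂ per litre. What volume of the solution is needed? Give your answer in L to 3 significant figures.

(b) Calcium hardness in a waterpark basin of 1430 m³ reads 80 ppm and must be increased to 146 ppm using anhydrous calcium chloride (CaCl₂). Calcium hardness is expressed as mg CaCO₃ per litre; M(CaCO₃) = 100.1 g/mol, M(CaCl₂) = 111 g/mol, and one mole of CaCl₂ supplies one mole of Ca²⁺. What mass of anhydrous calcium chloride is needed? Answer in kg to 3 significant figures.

(a) 8.62 L; (b) 105 kg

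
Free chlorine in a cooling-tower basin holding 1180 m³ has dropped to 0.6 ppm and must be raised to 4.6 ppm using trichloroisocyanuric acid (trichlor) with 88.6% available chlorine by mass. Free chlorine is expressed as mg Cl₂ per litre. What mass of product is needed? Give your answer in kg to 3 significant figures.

5.33 kg

Volume: 1180 m³ = 1,180,000 L.
Chlorine deficit: 4.6 − 0.6 = 4 ppm = 4 mg/L as Cl₂.
Cl₂ equivalent needed: 4 mg/L × 1,180,000 L = 4,720,000 mg = 4720 g.
Product at 88.6% available chlorine: 4720 / 0.886 = 5327 g.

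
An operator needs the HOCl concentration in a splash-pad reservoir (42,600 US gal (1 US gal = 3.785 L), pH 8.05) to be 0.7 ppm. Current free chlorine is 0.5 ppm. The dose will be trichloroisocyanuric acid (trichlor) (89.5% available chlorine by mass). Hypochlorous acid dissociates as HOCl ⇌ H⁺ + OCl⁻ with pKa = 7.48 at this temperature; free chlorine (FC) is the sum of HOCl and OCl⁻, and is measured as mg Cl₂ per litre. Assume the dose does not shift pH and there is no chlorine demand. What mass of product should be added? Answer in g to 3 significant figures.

505 g

Volume: 42,600 US gal × 3.785 L/gal = 161,241 L.
[OCl⁻]/[HOCl] = 10^(pH − pKa) = 10^(8.05 − 7.48) = 3.715; fraction as HOCl = 1/(1 + 3.715) = 0.2121.
Free chlorine required for 0.7 ppm HOCl: 0.7 / 0.2121 = 3.301 ppm.
FC to add: 3.301 − 0.5 = 2.801 mg/L as Cl₂.
Cl₂ equivalent: 2.801 mg/L × 161,241 L = 451.6 g.
Product at 89.5% available Cl: 451.6 / 0.895 = 504.6 g.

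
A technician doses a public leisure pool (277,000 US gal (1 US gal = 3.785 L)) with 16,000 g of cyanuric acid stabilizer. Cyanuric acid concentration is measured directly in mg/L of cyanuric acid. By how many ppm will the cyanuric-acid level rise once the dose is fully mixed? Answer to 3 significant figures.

15.3 ppm

Volume: 277,000 US gal × 3.785 L/gal = 1,048,445 L.
Rise: 16,000 g / 1,048,445 L × 1000 = 15.26 mg/L.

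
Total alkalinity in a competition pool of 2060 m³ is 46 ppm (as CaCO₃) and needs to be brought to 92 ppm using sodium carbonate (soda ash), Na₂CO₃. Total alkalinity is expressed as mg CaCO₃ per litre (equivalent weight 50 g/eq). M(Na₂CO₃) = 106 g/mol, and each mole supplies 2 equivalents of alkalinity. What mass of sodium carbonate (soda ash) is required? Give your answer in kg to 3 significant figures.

100 kg

Volume: 2060 m³ = 2,060,000 L.
Alkalinity to add: (92 − 46) = 46 mg/L as CaCO₃ × 2,060,000 L = 94,760 g as CaCO₃.
Equivalents: 94,760 g ÷ 50 g/eq = 1895 eq.
Each mole of Na₂CO₃ supplies 2 eq, so 1895 / 2 = 947.6 mol.
Mass: 947.6 mol × 106 g/mol = 100,400 g.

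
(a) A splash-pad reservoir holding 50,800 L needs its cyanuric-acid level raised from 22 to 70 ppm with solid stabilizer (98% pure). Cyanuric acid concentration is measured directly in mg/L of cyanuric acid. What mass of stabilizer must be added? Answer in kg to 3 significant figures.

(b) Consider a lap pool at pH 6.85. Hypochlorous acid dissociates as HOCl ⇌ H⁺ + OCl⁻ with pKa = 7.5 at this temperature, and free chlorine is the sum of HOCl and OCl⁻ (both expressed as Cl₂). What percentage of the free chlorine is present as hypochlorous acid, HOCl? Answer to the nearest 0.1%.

(a) CYA to add: (70 − 22) = 48 mg/L × 50,800 L = 2438 g cyanuric acid.
(a) At 98% purity: 2438 / 0.98 = 2488 g product.

(b) [OCl⁻]/[HOCl] = 10^(pH − pKa) = 10^(6.85 − 7.5) = 10^-0.65 = 0.2239.
(b) Fraction as HOCl = 1 / (1 + 0.2239) = 0.8171.

(a) 2.49 kg; (b) 81.7%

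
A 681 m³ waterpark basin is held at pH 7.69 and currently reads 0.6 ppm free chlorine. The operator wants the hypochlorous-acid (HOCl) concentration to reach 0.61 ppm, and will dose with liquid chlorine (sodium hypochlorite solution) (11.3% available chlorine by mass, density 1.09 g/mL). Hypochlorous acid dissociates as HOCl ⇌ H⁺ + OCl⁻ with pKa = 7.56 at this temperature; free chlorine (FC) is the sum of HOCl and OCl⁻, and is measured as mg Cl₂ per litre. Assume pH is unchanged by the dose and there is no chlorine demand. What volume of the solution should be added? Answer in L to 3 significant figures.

Volume: 681 m³ = 681,000 L.
[OCl⁻]/[HOCl] = 10^(pH − pKa) = 10^(7.69 − 7.56) = 1.349; fraction as HOCl = 1/(1 + 1.349) = 0.4257.
Free chlorine required for 0.61 ppm HOCl: 0.61 / 0.4257 = 1.433 ppm.
FC to add: 1.433 − 0.6 = 0.8329 mg/L as Cl₂.
Cl₂ equivalent: 0.8329 mg/L × 681,000 L = 567.2 g.
Product at 11.3% available Cl: 567.2 / 0.113 = 5019 g.
Volume: 5019 g ÷ 1.09 g/mL = 4605 mL.

4.60 L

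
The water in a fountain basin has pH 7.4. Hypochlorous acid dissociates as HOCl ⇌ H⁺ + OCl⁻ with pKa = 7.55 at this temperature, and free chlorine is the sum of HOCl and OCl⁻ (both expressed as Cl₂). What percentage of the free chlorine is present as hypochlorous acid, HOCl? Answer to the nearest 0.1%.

58.5%

[OCl⁻]/[HOCl] = 10^(pH − pKa) = 10^(7.4 − 7.55) = 10^-0.15 = 0.7079.
Fraction as HOCl = 1 / (1 + 0.7079) = 0.5855.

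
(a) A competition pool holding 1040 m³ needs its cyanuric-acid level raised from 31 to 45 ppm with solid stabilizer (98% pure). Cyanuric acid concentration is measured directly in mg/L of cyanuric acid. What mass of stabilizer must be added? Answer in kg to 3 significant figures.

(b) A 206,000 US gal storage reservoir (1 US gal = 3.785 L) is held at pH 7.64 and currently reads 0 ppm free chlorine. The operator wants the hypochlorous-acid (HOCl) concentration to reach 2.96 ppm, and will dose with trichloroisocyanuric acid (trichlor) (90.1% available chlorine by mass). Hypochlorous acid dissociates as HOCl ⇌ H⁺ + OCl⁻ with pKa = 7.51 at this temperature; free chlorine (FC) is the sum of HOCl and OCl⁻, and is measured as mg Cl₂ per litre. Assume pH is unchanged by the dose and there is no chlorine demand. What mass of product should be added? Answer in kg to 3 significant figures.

(a) 14.9 kg; (b) 6.02 kg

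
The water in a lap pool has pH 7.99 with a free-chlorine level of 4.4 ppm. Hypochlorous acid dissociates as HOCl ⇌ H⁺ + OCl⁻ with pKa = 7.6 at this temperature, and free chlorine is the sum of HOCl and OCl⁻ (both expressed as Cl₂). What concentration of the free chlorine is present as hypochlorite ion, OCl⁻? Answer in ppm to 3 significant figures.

[OCl⁻]/[HOCl] = 10^(pH − pKa) = 10^(7.99 − 7.6) = 10^0.39 = 2.455.
Fraction as HOCl = 1 / (1 + 2.455) = 0.2895.
OCl⁻ = (1 − 0.2895) × 4.4 ppm = 3.126 ppm.

3.13 ppm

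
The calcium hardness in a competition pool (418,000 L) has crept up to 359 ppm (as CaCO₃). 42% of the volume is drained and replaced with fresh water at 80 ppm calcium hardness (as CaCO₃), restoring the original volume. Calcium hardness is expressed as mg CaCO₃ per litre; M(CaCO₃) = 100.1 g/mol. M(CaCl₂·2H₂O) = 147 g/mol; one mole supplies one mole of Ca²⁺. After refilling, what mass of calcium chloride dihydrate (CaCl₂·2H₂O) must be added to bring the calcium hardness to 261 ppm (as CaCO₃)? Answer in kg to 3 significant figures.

11.8 kg

After draining 42% and refilling: 359 × 0.58 + 80 × 0.42 = 241.82 ppm.
Deficit to target: 261 − 241.82 = 19.18 mg/L.
As CaCO₃: 19.18 mg/L × 418,000 L = 8017 g; ÷ 100.1 = 80.09 mol Ca²⁺.
Mass: 80.09 × 147 = 11,770 g.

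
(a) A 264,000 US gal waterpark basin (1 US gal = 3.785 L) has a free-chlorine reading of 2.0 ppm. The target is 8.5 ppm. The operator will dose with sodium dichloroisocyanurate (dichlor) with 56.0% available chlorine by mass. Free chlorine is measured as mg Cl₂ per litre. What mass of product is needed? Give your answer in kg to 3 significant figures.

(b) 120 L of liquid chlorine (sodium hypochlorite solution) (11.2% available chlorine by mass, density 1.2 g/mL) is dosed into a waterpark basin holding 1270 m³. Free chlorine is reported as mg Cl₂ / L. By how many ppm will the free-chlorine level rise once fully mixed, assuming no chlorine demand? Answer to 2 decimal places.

(a) 11.6 kg; (b) 12.70 ppm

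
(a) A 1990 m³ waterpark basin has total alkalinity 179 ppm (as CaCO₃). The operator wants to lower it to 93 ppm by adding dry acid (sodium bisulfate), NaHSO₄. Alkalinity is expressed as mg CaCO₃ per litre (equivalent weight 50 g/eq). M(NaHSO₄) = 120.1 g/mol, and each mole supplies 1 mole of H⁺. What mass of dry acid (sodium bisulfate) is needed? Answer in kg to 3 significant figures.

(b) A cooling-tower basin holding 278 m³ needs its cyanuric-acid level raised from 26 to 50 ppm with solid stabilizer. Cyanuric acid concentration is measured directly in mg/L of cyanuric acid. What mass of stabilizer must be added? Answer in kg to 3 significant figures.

(a) 411 kg; (b) 6.67 kg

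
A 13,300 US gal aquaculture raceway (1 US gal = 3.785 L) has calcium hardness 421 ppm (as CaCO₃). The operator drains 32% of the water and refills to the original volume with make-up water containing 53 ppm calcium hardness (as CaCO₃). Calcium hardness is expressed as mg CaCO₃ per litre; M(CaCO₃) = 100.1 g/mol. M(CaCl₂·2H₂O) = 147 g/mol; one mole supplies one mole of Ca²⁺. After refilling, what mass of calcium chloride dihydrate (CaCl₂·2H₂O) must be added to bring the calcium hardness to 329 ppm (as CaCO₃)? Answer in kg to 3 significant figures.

Volume: 13,300 US gal × 3.785 L/gal = 50,340 L.
After draining 32% and refilling: 421 × 0.68 + 53 × 0.32 = 303.24 ppm.
Deficit to target: 329 − 303.24 = 25.76 mg/L.
As CaCO₃: 25.76 mg/L × 50,340 L = 1297 g; ÷ 100.1 = 12.95 mol Ca²⁺.
Mass: 12.95 × 147 = 1904 g.

1.90 kg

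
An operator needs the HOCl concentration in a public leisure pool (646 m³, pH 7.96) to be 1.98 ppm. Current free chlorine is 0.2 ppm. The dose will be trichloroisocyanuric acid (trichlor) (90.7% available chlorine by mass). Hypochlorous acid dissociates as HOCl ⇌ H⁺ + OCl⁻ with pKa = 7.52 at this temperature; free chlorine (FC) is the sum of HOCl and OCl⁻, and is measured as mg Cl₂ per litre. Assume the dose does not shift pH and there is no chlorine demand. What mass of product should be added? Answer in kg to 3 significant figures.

5.15 kg

Volume: 646 m³ = 646,000 L.
[OCl⁻]/[HOCl] = 10^(pH − pKa) = 10^(7.96 − 7.52) = 2.754; fraction as HOCl = 1/(1 + 2.754) = 0.2664.
Free chlorine required for 1.98 ppm HOCl: 1.98 / 0.2664 = 7.433 ppm.
FC to add: 7.433 − 0.2 = 7.233 mg/L as Cl₂.
Cl₂ equivalent: 7.233 mg/L × 646,000 L = 4673 g.
Product at 90.7% available Cl: 4673 / 0.907 = 5152 g.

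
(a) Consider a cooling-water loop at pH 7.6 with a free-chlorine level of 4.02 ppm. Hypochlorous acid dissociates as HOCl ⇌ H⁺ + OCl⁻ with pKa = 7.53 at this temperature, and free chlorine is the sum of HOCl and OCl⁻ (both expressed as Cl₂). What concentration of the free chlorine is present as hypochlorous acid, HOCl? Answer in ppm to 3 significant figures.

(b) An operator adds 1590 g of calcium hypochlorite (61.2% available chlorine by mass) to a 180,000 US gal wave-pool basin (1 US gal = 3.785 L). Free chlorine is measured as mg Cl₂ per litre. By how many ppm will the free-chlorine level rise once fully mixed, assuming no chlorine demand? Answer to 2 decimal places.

(a) 1.85 ppm; (b) 1.43 ppm

(a) [OCl⁻]/[HOCl] = 10^(pH − pKa) = 10^(7.6 − 7.53) = 10^0.07 = 1.175.
(a) Fraction as HOCl = 1 / (1 + 1.175) = 0.4598.
(a) HOCl = 0.4598 × 4.02 ppm = 1.848 ppm.

(b) Volume: 180,000 US gal × 3.785 L/gal = 681,300 L.
(b) Available chlorine delivered: 1590 g × 0.612 = 973.1 g as Cl₂.
(b) Concentration rise: 973.1 g / 681,300 L = 1.428 mg/L = 1.43 ppm.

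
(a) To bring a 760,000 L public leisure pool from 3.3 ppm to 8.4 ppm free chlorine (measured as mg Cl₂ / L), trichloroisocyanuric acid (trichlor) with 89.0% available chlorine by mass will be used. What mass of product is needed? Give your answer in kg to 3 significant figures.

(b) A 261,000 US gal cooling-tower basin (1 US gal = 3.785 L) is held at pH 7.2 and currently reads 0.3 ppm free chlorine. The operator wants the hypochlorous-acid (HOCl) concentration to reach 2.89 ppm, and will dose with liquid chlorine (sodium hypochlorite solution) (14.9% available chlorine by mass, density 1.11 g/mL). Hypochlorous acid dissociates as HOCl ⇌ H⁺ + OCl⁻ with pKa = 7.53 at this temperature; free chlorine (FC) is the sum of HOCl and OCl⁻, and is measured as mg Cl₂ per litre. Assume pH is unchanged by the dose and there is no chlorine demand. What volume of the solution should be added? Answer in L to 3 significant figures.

(a) Chlorine deficit: 8.4 − 3.3 = 5.1 ppm = 5.1 mg/L as Cl₂.
(a) Cl₂ equivalent needed: 5.1 mg/L × 760,000 L = 3,876,000 mg = 3876 g.
(a) Product at 89.0% available chlorine: 3876 / 0.89 = 4355 g.

(b) Volume: 261,000 US gal × 3.785 L/gal = 987,885 L.
(b) [OCl⁻]/[HOCl] = 10^(pH − pKa) = 10^(7.2 − 7.53) = 0.4677; fraction as HOCl = 1/(1 + 0.4677) = 0.6813.
(b) Free chlorine required for 2.89 ppm HOCl: 2.89 / 0.6813 = 4.242 ppm.
(b) FC to add: 4.242 − 0.3 = 3.942 mg/L as Cl₂.
(b) Cl₂ equivalent: 3.942 mg/L × 987,885 L = 3894 g.
(b) Product at 14.9% available Cl: 3894 / 0.149 = 26,130 g.
(b) Volume: 26,130 g ÷ 1.11 g/mL = 23,540 mL.

(a) 4.36 kg; (b) 23.5 L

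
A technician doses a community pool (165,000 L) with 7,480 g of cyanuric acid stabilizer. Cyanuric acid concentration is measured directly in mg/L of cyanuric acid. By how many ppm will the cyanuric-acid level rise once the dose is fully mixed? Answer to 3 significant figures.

Rise: 7,480 g / 165,000 L × 1000 = 45.33 mg/L.

45.3 ppm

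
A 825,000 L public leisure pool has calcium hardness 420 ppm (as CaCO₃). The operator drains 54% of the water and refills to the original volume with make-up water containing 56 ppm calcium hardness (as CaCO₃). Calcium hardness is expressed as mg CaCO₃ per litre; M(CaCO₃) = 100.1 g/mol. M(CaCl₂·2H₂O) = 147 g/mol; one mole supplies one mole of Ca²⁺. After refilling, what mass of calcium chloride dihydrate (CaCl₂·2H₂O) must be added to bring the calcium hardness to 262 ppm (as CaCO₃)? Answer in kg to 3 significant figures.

46.7 kg

After draining 54% and refilling: 420 × 0.46 + 56 × 0.54 = 223.44 ppm.
Deficit to target: 262 − 223.44 = 38.56 mg/L.
As CaCO₃: 38.56 mg/L × 825,000 L = 31,810 g; ÷ 100.1 = 317.8 mol Ca²⁺.
Mass: 317.8 × 147 = 46,720 g.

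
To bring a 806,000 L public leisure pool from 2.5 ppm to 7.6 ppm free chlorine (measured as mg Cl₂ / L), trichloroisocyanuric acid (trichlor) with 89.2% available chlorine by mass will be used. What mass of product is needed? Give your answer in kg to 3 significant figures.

Chlorine deficit: 7.6 − 2.5 = 5.1 ppm = 5.1 mg/L as Cl₂.
Cl₂ equivalent needed: 5.1 mg/L × 806,000 L = 4,111,000 mg = 4111 g.
Product at 89.2% available chlorine: 4111 / 0.892 = 4608 g.

4.61 kg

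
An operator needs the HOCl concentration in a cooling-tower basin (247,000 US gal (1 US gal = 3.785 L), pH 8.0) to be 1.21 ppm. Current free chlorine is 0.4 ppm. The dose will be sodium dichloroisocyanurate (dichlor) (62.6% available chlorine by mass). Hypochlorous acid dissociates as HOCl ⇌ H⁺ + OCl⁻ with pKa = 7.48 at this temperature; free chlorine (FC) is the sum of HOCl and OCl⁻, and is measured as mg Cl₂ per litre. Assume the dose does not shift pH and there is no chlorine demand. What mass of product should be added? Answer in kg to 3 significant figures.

7.19 kg

Volume: 247,000 US gal × 3.785 L/gal = 934,895 L.
[OCl⁻]/[HOCl] = 10^(pH − pKa) = 10^(8.0 − 7.48) = 3.311; fraction as HOCl = 1/(1 + 3.311) = 0.2319.
Free chlorine required for 1.21 ppm HOCl: 1.21 / 0.2319 = 5.217 ppm.
FC to add: 5.217 − 0.4 = 4.817 mg/L as Cl₂.
Cl₂ equivalent: 4.817 mg/L × 934,895 L = 4503 g.
Product at 62.6% available Cl: 4503 / 0.626 = 7193 g.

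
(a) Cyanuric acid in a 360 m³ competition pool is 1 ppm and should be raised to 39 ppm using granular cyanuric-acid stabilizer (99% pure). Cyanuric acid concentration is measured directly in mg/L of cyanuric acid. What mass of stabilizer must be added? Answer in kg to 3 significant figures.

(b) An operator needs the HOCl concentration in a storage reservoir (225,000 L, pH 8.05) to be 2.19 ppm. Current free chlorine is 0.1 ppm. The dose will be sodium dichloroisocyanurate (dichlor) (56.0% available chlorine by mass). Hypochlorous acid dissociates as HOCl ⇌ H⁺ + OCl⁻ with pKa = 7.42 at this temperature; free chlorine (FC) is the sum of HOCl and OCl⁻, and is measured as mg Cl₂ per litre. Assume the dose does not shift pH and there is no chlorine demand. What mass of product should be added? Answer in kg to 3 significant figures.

(a) 13.8 kg; (b) 4.59 kg

(a) Volume: 360 m³ = 360,000 L.
(a) CYA to add: (39 − 1) = 38 mg/L × 360,000 L = 13,680 g cyanuric acid.
(a) At 99% purity: 13,680 / 0.99 = 13,820 g product.

(b) [OCl⁻]/[HOCl] = 10^(pH − pKa) = 10^(8.05 − 7.42) = 4.266; fraction as HOCl = 1/(1 + 4.266) = 0.1899.
(b) Free chlorine required for 2.19 ppm HOCl: 2.19 / 0.1899 = 11.53 ppm.
(b) FC to add: 11.53 − 0.1 = 11.43 mg/L as Cl₂.
(b) Cl₂ equivalent: 11.43 mg/L × 225,000 L = 2572 g.
(b) Product at 56.0% available Cl: 2572 / 0.56 = 4593 g.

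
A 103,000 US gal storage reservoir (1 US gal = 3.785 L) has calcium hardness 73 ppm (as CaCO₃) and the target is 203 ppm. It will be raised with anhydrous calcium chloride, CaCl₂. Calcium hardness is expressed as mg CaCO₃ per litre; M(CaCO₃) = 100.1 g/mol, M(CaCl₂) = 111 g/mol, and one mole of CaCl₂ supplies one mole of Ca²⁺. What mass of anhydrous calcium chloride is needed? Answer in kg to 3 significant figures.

56.2 kg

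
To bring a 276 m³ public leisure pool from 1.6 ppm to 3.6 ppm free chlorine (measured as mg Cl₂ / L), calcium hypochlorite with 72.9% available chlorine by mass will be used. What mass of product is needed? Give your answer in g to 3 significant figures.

757 g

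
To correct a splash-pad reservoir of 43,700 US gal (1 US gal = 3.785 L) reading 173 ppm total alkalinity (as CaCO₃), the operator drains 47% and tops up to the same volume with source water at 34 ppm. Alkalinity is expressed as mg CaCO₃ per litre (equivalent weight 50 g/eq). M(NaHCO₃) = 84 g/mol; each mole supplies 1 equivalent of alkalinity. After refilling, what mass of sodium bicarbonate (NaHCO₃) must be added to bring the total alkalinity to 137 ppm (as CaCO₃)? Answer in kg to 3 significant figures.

8.15 kg

Volume: 43,700 US gal × 3.785 L/gal = 165,404 L.
After draining 47% and refilling: 173 × 0.53 + 34 × 0.47 = 107.67 ppm.
Deficit to target: 137 − 107.67 = 29.33 mg/L.
As CaCO₃: 29.33 mg/L × 165,404 L = 4851 g; ÷ 50 g/eq ÷ 1 = 97.03 mol NaHCO₃.
Mass: 97.03 × 84 = 8150 g.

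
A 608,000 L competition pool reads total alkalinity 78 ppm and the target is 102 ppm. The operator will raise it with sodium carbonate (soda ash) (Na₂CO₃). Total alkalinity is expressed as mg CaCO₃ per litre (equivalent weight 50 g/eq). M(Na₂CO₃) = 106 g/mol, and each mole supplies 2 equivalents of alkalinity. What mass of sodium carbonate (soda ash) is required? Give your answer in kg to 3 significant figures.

15.5 kg

Alkalinity to add: (102 − 78) = 24 mg/L as CaCO₃ × 608,000 L = 14,590 g as CaCO₃.
Equivalents: 14,590 g ÷ 50 g/eq = 291.8 eq.
Each mole of Na₂CO₃ supplies 2 eq, so 291.8 / 2 = 145.9 mol.
Mass: 145.9 mol × 106 g/mol = 15,470 g.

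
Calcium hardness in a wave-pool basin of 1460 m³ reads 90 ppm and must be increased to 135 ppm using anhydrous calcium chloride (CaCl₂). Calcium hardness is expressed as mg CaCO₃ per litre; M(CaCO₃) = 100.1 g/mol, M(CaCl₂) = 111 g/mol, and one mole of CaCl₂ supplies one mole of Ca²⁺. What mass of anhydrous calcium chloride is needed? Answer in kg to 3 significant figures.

Volume: 1460 m³ = 1,460,000 L.
Hardness to add: (135 − 90) = 45 mg/L as CaCO₃ × 1,460,000 L = 65,700 g as CaCO₃.
Moles of Ca²⁺ (1 mol Ca²⁺ ≡ 1 mol CaCO₃): 65,700 / 100.1 g/mol = 656.3 mol.
Mass of CaCl₂: 656.3 × 111 = 72,850 g.

72.9 kg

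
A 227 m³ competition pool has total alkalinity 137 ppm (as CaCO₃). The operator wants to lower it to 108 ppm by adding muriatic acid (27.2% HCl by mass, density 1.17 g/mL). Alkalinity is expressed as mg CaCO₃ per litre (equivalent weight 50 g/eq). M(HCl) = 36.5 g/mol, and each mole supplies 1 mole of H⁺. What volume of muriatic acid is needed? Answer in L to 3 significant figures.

15.1 L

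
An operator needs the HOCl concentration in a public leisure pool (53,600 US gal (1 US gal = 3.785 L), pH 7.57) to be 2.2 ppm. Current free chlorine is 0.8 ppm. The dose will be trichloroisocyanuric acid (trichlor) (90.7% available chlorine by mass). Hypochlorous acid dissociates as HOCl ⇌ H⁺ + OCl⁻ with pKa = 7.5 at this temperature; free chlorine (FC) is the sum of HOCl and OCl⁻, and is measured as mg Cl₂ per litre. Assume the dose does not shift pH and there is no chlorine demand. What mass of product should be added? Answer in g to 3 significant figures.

Volume: 53,600 US gal × 3.785 L/gal = 202,876 L.
[OCl⁻]/[HOCl] = 10^(pH − pKa) = 10^(7.57 − 7.5) = 1.175; fraction as HOCl = 1/(1 + 1.175) = 0.4598.
Free chlorine required for 2.2 ppm HOCl: 2.2 / 0.4598 = 4.785 ppm.
FC to add: 4.785 − 0.8 = 3.985 mg/L as Cl₂.
Cl₂ equivalent: 3.985 mg/L × 202,876 L = 808.4 g.
Product at 90.7% available Cl: 808.4 / 0.907 = 891.3 g.

891 g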